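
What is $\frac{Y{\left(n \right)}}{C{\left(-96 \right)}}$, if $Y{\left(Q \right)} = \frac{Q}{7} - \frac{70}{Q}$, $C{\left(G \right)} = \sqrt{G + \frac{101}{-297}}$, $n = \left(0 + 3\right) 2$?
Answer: $\frac{227 i \sqrt{944229}}{200291} \approx 1.1013 i$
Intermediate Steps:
$n = 6$ ($n = 3 \cdot 2 = 6$)
$C{\left(G \right)} = \sqrt{- \frac{101}{297} + G}$ ($C{\left(G \right)} = \sqrt{G + 101 \left(- \frac{1}{297}\right)} = \sqrt{G - \frac{101}{297}} = \sqrt{- \frac{101}{297} + G}$)
$Y{\left(Q \right)} = - \frac{70}{Q} + \frac{Q}{7}$ ($Y{\left(Q \right)} = Q \frac{1}{7} - \frac{70}{Q} = \frac{Q}{7} - \frac{70}{Q} = - \frac{70}{Q} + \frac{Q}{7}$)
$\frac{Y{\left(n \right)}}{C{\left(-96 \right)}} = \frac{- \frac{70}{6} + \frac{1}{7} \cdot 6}{\frac{1}{99} \sqrt{-3333 + 9801 \left(-96\right)}} = \frac{\left(-70\right) \frac{1}{6} + \frac{6}{7}}{\frac{1}{99} \sqrt{-3333 - 940896}} = \frac{- \frac{35}{3} + \frac{6}{7}}{\frac{1}{99} \sqrt{-944229}} = - \frac{227}{21 \frac{i \sqrt{944229}}{99}} = - \frac{227 \left(- \frac{3 i \sqrt{944229}}{28613}\right)}{21} = \frac{227 i \sqrt{944229}}{200291}$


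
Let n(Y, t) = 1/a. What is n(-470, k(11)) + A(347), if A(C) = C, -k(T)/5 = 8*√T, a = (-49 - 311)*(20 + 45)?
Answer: 8119799/23400 ≈ 347.00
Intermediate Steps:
a = -23400 (a = -360*65 = -23400)
k(T) = -40*√T
n(Y, t) = -1/23400 (n(Y, t) = 1/(-23400) = -1/23400)
n(-470, k(11)) + A(347) = -1/23400 + 347 = 8119799/23400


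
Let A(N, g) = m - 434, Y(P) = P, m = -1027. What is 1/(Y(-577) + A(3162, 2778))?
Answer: -1/2038 ≈ -0.00049068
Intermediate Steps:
A(N, g) = -1461 (A(N, g) = -1027 - 434 = -1461)
1/(Y(-577) + A(3162, 2778)) = 1/(-577 - 1461) = 1/(-2038) = -1/2038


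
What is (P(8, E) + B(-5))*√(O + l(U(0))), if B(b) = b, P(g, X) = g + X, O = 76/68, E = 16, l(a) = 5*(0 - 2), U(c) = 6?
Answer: 19*I*√2567/17 ≈ 56.626*I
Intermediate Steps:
l(a) = -10 (l(a) = 5*(-2) = -10)
O = 19/17 (O = 76*(1/68) = 19/17 ≈ 1.1176)
P(g, X) = X + g
(P(8, E) + B(-5))*√(O + l(U(0))) = ((16 + 8) - 5)*√(19/17 - 10) = (24 - 5)*√(-151/17) = 19*(I*√2567/17) = 19*I*√2567/17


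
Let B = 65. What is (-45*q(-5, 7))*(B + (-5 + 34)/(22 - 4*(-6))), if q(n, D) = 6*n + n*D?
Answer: 8830575/46 ≈ 1.9197e+5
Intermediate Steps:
q(n, D) = 6*n + D*n
(-45*q(-5, 7))*(B + (-5 + 34)/(22 - 4*(-6))) = (-(-225)*(6 + 7))*(65 + (-5 + 34)/(22 - 4*(-6))) = (-(-225)*13)*(65 + 29/(22 + 24)) = (-45*(-65))*(65 + 29/46) = 2925*(65 + 29*(1/46)) = 2925*(65 + 29/46) = 2925*(3019/46) = 8830575/46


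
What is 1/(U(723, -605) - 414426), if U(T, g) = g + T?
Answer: -1/414308 ≈ -2.4137e-6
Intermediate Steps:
U(T, g) = T + g
1/(U(723, -605) - 414426) = 1/((723 - 605) - 414426) = 1/(118 - 414426) = 1/(-414308) = -1/414308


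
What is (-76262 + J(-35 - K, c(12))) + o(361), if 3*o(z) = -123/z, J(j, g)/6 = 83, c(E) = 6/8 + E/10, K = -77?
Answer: -27350845/361 ≈ -75764.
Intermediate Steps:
c(E) = ¾ + E/10 (c(E) = 6*(⅛) + E*(⅒) = ¾ + E/10)
J(j, g) = 498 (J(j, g) = 6*83 = 498)
o(z) = -41/z (o(z) = (-123/z)/3 = -41/z)
(-76262 + J(-35 - K, c(12))) + o(361) = (-76262 + 498) - 41/361 = -75764 - 41*1/361 = -75764 - 41/361 = -27350845/361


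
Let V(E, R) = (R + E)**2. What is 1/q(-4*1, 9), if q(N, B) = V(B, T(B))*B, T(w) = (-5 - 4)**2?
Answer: 1/72900 ≈ 1.3717e-5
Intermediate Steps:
T(w) = 81 (T(w) = (-9)**2 = 81)
V(E, R) = (E + R)**2
q(N, B) = B*(81 + B)**2 (q(N, B) = (B + 81)**2*B = (81 + B)**2*B = B*(81 + B)**2)
1/q(-4*1, 9) = 1/(9*(81 + 9)**2) = 1/(9*90**2) = 1/(9*8100) = 1/72900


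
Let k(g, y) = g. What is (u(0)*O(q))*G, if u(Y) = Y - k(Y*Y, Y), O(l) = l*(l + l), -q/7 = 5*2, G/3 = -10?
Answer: 0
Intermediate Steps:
G = -30 (G = 3*(-10) = -30)
q = -70 (q = -35*2 = -7*10 = -70)
O(l) = 2*l² (O(l) = l*(2*l) = 2*l²)
u(Y) = Y - Y² (u(Y) = Y - Y*Y = Y - Y²)
(u(0)*O(q))*G = ((0*(1 - 1*0))*(2*(-70)²))*(-30) = ((0*(1 + 0))*(2*4900))*(-30) = ((0*1)*9800)*(-30) = (0*9800)*(-30) = 0*(-30) = 0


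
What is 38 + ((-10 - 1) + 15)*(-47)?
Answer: -150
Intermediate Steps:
38 + ((-10 - 1) + 15)*(-47) = 38 + (-11 + 15)*(-47) = 38 + 4*(-47) = 38 - 188 = -150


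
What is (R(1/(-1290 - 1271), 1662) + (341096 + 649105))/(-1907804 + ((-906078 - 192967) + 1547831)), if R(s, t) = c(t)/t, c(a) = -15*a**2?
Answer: -965271/1459018 ≈ -0.66159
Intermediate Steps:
R(s, t) = -15*t (R(s, t) = (-15*t**2)/t = -15*t)
(R(1/(-1290 - 1271), 1662) + (341096 + 649105))/(-1907804 + ((-906078 - 192967) + 1547831)) = (-15*1662 + (341096 + 649105))/(-1907804 + ((-906078 - 192967) + 1547831)) = (-24930 + 990201)/(-1907804 + (-1099045 + 1547831)) = 965271/(-1907804 + 448786) = 965271/(-1459018) = 965271*(-1/1459018) = -965271/1459018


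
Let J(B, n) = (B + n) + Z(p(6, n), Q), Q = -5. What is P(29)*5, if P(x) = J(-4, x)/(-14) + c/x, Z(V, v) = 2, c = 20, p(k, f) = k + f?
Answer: -2515/406 ≈ -6.1946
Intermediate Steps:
p(k, f) = f + k
J(B, n) = 2 + B + n (J(B, n) = (B + n) + 2 = 2 + B + n)
P(x) = 1/7 + 20/x - x/14 (P(x) = (2 - 4 + x)/(-14) + 20/x = (-2 + x)*(-1/14) + 20/x = (1/7 - x/14) + 20/x = 1/7 + 20/x - x/14)
P(29)*5 = ((1/14)*(280 + 29*(2 - 1*29))/29)*5 = ((1/14)*(1/29)*(280 + 29*(2 - 29)))*5 = ((1/14)*(1/29)*(280 + 29*(-27)))*5 = ((1/14)*(1/29)*(280 - 783))*5 = ((1/14)*(1/29)*(-503))*5 = -503/406*5 = -2515/406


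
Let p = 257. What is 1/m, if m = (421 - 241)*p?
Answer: 1/46260 ≈ 2.1617e-5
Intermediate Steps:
m = 46260 (m = (421 - 241)*257 = 180*257 = 46260)
1/m = 1/46260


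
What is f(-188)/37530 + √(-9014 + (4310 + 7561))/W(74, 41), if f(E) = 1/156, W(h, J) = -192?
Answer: 1/5854680 - √2857/192 ≈ -0.27839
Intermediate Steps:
f(E) = 1/156
f(-188)/37530 + √(-9014 + (4310 + 7561))/W(74, 41) = (1/156)/37530 + √(-9014 + (4310 + 7561))/(-192) = (1/156)*(1/37530) + √(-9014 + 11871)*(-1/192) = 1/5854680 + √2857*(-1/192) = 1/5854680 - √2857/192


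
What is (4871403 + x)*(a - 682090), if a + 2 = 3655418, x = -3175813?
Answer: 5041541832340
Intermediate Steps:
a = 3655416 (a = -2 + 3655418 = 3655416)
(4871403 + x)*(a - 682090) = (4871403 - 3175813)*(3655416 - 682090) = 1695590*2973326 = 5041541832340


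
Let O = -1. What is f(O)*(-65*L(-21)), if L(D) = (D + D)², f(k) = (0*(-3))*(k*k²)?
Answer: 0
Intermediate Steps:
f(k) = 0 (f(k) = 0*k³ = 0)
L(D) = 4*D² (L(D) = (2*D)² = 4*D²)
f(O)*(-65*L(-21)) = 0*(-260*(-21)²) = 0*(-260*441) = 0*(-65*1764) = 0*(-114660) = 0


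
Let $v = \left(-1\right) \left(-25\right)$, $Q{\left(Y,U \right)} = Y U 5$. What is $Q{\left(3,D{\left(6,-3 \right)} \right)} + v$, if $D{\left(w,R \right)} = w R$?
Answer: $-245$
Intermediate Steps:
$D{\left(w,R \right)} = R w$
$Q{\left(Y,U \right)} = 5 U Y$ ($Q{\left(Y,U \right)} = U Y 5 = 5 U Y$)
$v = 25$
$Q{\left(3,D{\left(6,-3 \right)} \right)} + v = 5 \left(\left(-3\right) 6\right) 3 + 25 = 5 \left(-18\right) 3 + 25 = -270 + 25 = -245$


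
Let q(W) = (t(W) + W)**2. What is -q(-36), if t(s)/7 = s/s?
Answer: -841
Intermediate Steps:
t(s) = 7 (t(s) = 7*(s/s) = 7*1 = 7)
q(W) = (7 + W)**2
-q(-36) = -(7 - 36)**2 = -1*(-29)**2 = -1*841 = -841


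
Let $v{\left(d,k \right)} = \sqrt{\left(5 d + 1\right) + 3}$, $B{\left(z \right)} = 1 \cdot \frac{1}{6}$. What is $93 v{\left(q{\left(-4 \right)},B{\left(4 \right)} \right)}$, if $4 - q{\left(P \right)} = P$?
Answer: $186 \sqrt{11} \approx 616.89$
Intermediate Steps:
$B{\left(z \right)} = \frac{1}{6}$ ($B{\left(z \right)} = 1 \cdot \frac{1}{6} = \frac{1}{6}$)
$q{\left(P \right)} = 4 - P$
$v{\left(d,k \right)} = \sqrt{4 + 5 d}$ ($v{\left(d,k \right)} = \sqrt{\left(1 + 5 d\right) + 3} = \sqrt{4 + 5 d}$)
$93 v{\left(q{\left(-4 \right)},B{\left(4 \right)} \right)} = 93 \sqrt{4 + 5 \left(4 - -4\right)} = 93 \sqrt{4 + 5 \left(4 + 4\right)} = 93 \sqrt{4 + 5 \cdot 8} = 93 \sqrt{4 + 40} = 93 \sqrt{44} = 93 \cdot 2 \sqrt{11} = 186 \sqrt{11}$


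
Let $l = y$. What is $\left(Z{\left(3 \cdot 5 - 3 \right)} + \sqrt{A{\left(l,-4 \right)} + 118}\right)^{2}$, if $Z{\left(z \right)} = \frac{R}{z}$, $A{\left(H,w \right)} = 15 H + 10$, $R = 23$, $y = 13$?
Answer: $\frac{47041}{144} + \frac{23 \sqrt{323}}{6} \approx 395.57$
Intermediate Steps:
$l = 13$
$A{\left(H,w \right)} = 10 + 15 H$
$Z{\left(z \right)} = \frac{23}{z}$
$\left(Z{\left(3 \cdot 5 - 3 \right)} + \sqrt{A{\left(l,-4 \right)} + 118}\right)^{2} = \left(\frac{23}{3 \cdot 5 - 3} + \sqrt{\left(10 + 15 \cdot 13\right) + 118}\right)^{2} = \left(\frac{23}{15 - 3} + \sqrt{\left(10 + 195\right) + 118}\right)^{2} = \left(\frac{23}{12} + \sqrt{205 + 118}\right)^{2} = \left(23 \cdot \frac{1}{12} + \sqrt{323}\right)^{2} = \left(\frac{23}{12} + \sqrt{323}\right)^{2}$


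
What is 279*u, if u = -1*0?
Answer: 0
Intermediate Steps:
u = 0
279*u = 279*0 = 0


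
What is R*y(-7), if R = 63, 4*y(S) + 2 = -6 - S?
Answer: -63/4 ≈ -15.750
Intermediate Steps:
y(S) = -2 - S/4 (y(S) = -1/2 + (-6 - S)/4 = -1/2 + (-3/2 - S/4) = -2 - S/4)
R*y(-7) = 63*(-2 - 1/4*(-7)) = 63*(-2 + 7/4) = 63*(-1/4) = -63/4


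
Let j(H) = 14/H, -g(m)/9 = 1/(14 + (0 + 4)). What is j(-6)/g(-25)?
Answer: 14/3 ≈ 4.6667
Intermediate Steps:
g(m) = -1/2 (g(m) = -9/(14 + (0 + 4)) = -9/(14 + 4) = -9/18 = -9*1/18 = -1/2)
j(-6)/g(-25) = (14/(-6))/(-1/2) = (14*(-1/6))*(-2) = -7/3*(-2) = 14/3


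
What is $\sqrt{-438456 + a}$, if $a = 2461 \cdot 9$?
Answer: $i \sqrt{416307} \approx 645.22 i$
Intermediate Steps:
$a = 22149$
$\sqrt{-438456 + a} = \sqrt{-438456 + 22149} = \sqrt{-416307} = i \sqrt{416307}$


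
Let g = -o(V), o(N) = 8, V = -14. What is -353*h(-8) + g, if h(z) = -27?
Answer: 9523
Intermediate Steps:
g = -8 (g = -1*8 = -8)
-353*h(-8) + g = -353*(-27) - 8 = 9531 - 8 = 9523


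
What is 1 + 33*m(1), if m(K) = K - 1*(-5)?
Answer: 199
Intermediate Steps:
m(K) = 5 + K (m(K) = K + 5 = 5 + K)
1 + 33*m(1) = 1 + 33*(5 + 1) = 1 + 33*6 = 1 + 198 = 199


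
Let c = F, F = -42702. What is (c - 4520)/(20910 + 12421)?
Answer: -47222/33331 ≈ -1.4168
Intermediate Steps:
c = -42702
(c - 4520)/(20910 + 12421) = (-42702 - 4520)/(20910 + 12421) = -47222/33331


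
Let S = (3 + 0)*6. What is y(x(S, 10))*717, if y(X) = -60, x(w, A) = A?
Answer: -43020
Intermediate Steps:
S = 18 (S = 3*6 = 18)
y(x(S, 10))*717 = -60*717 = -43020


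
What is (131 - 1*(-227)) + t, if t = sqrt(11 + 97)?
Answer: 358 + 6*sqrt(3) ≈ 368.39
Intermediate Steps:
t = 6*sqrt(3) (t = sqrt(108) = 6*sqrt(3) ≈ 10.392)
(131 - 1*(-227)) + t = (131 - 1*(-227)) + 6*sqrt(3) = (131 + 227) + 6*sqrt(3) = 358 + 6*sqrt(3)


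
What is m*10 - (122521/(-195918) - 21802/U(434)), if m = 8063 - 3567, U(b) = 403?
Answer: 3554135512039/78954954 ≈ 45015.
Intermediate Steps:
m = 4496
m*10 - (122521/(-195918) - 21802/U(434)) = 4496*10 - (122521/(-195918) - 21802/403) = 44960 - (122521*(-1/195918) - 21802*1/403) = 44960 - (-122521/195918 - 21802/403) = 44960 - 1*(-4320780199/78954954) = 44960 + 4320780199/78954954 = 3554135512039/78954954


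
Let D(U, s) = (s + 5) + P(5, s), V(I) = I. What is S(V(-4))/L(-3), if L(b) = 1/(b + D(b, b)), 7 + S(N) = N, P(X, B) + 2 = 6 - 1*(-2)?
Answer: -55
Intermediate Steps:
P(X, B) = 6 (P(X, B) = -2 + (6 - 1*(-2)) = -2 + (6 + 2) = -2 + 8 = 6)
S(N) = -7 + N
D(U, s) = 11 + s (D(U, s) = (s + 5) + 6 = (5 + s) + 6 = 11 + s)
L(b) = 1/(11 + 2*b) (L(b) = 1/(b + (11 + b)) = 1/(11 + 2*b))
S(V(-4))/L(-3) = (-7 - 4)/(1/(11 + 2*(-3))) = -11/(1/(11 - 6)) = -11/(1/5) = -11/1/5 = -11*5 = -55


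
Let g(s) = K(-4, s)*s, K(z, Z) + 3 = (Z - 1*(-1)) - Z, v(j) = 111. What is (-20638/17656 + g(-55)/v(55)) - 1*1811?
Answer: -1774787717/979908 ≈ -1811.2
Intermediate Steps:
K(z, Z) = -2 (K(z, Z) = -3 + ((Z - 1*(-1)) - Z) = -3 + ((Z + 1) - Z) = -3 + ((1 + Z) - Z) = -3 + 1 = -2)
g(s) = -2*s
(-20638/17656 + g(-55)/v(55)) - 1*1811 = (-20638/17656 - 2*(-55)/111) - 1*1811 = (-20638*1/17656 + 110*(1/111)) - 1811 = (-10319/8828 + 110/111) - 1811 = -174329/979908 - 1811 = -1774787717/979908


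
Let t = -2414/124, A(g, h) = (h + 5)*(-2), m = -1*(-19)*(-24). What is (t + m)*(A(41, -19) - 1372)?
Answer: 19809888/31 ≈ 6.3903e+5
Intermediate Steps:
m = -456 (m = 19*(-24) = -456)
A(g, h) = -10 - 2*h (A(g, h) = (5 + h)*(-2) = -10 - 2*h)
t = -1207/62 (t = -2414*1/124 = -1207/62 ≈ -19.468)
(t + m)*(A(41, -19) - 1372) = (-1207/62 - 456)*((-10 - 2*(-19)) - 1372) = -29479*((-10 + 38) - 1372)/62 = -29479*(28 - 1372)/62 = -29479/62*(-1344) = 19809888/31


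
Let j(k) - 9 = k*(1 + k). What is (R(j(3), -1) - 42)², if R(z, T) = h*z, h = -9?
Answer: 53361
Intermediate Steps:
j(k) = 9 + k*(1 + k)
R(z, T) = -9*z
(R(j(3), -1) - 42)² = (-9*(9 + 3 + 3²) - 42)² = (-9*(9 + 3 + 9) - 42)² = (-9*21 - 42)² = (-189 - 42)² = (-231)² = 53361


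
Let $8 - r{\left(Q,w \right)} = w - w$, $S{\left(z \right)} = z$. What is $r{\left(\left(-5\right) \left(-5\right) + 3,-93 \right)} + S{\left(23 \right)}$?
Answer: $31$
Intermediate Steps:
$r{\left(Q,w \right)} = 8$ ($r{\left(Q,w \right)} = 8 - \left(w - w\right) = 8 - 0 = 8 + 0 = 8$)
$r{\left(\left(-5\right) \left(-5\right) + 3,-93 \right)} + S{\left(23 \right)} = 8 + 23 = 31$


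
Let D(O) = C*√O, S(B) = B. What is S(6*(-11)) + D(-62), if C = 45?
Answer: -66 + 45*I*√62 ≈ -66.0 + 354.33*I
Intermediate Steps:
D(O) = 45*√O
S(6*(-11)) + D(-62) = 6*(-11) + 45*√(-62) = -66 + 45*(I*√62) = -66 + 45*I*√62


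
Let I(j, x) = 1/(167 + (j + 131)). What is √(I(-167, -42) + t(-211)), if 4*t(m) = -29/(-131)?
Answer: √4323/262 ≈ 0.25095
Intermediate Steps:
I(j, x) = 1/(298 + j) (I(j, x) = 1/(167 + (131 + j)) = 1/(298 + j))
t(m) = 29/524 (t(m) = (-29/(-131))/4 = (-29*(-1/131))/4 = (¼)*(29/131) = 29/524)
√(I(-167, -42) + t(-211)) = √(1/(298 - 167) + 29/524) = √(1/131 + 29/524) = √(33/524) = √4323/262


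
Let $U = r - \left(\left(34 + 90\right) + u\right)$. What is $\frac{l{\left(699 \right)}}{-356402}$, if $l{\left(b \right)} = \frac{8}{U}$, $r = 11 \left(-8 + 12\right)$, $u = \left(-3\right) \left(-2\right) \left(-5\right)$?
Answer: $\frac{2}{4455025} \approx 4.4893 \cdot 10^{-7}$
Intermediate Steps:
$u = -30$ ($u = 6 \left(-5\right) = -30$)
$r = 44$ ($r = 11 \cdot 4 = 44$)
$U = -50$ ($U = 44 - \left(\left(34 + 90\right) - 30\right) = 44 - \left(124 - 30\right) = 44 - 94 = -50$)
$l{\left(b \right)} = - \frac{4}{25}$ ($l{\left(b \right)} = \frac{8}{-50} = 8 \left(- \frac{1}{50}\right) = - \frac{4}{25}$)
$\frac{l{\left(699 \right)}}{-356402} = - \frac{4}{25 \left(-356402\right)} = \left(- \frac{4}{25}\right) \left(- \frac{1}{356402}\right) = \frac{2}{4455025}$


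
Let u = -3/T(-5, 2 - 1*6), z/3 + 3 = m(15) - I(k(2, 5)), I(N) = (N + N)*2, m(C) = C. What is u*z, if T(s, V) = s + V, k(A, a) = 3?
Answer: 0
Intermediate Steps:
I(N) = 4*N (I(N) = (2*N)*2 = 4*N)
T(s, V) = V + s
z = 0 (z = -9 + 3*(15 - 4*3) = -9 + 3*(15 - 1*12) = -9 + 3*(15 - 12) = -9 + 3*3 = -9 + 9 = 0)
u = ⅓ (u = -3/((2 - 1*6) - 5) = -3/((2 - 6) - 5) = -3/(-4 - 5) = -3/(-9) = -3*(-⅑) = ⅓ ≈ 0.33333)
u*z = (⅓)*0 = 0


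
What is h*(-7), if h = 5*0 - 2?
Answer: 14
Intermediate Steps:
h = -2 (h = 0 - 2 = -2)
h*(-7) = -2*(-7) = 14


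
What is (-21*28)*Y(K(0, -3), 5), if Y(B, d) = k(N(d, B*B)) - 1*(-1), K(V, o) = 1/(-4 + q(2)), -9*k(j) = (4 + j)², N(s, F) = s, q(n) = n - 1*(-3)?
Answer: 4704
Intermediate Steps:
q(n) = 3 + n (q(n) = n + 3 = 3 + n)
k(j) = -(4 + j)²/9
K(V, o) = 1 (K(V, o) = 1/(-4 + (3 + 2)) = 1/(-4 + 5) = 1/1 = 1)
Y(B, d) = 1 - (4 + d)²/9 (Y(B, d) = -(4 + d)²/9 - 1*(-1) = -(4 + d)²/9 + 1 = 1 - (4 + d)²/9)
(-21*28)*Y(K(0, -3), 5) = (-21*28)*(1 - (4 + 5)²/9) = -588*(1 - ⅑*9²) = -588*(1 - ⅑*81) = -588*(1 - 9) = -588*(-8) = 4704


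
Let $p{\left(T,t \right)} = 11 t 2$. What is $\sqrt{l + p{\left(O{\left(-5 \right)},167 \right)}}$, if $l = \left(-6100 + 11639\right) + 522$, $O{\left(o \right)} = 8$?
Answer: $\sqrt{9735} \approx 98.666$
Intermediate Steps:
$p{\left(T,t \right)} = 22 t$ ($p{\left(T,t \right)} = 11 \cdot 2 t = 22 t$)
$l = 6061$ ($l = 5539 + 522 = 6061$)
$\sqrt{l + p{\left(O{\left(-5 \right)},167 \right)}} = \sqrt{6061 + 22 \cdot 167} = \sqrt{6061 + 3674} = \sqrt{9735}$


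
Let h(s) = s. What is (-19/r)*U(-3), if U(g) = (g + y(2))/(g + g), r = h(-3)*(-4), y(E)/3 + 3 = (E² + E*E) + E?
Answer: 19/4 ≈ 4.7500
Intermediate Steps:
y(E) = -9 + 3*E + 6*E² (y(E) = -9 + 3*((E² + E*E) + E) = -9 + 3*((E² + E²) + E) = -9 + 3*(2*E² + E) = -9 + 3*(E + 2*E²) = -9 + (3*E + 6*E²) = -9 + 3*E + 6*E²)
r = 12 (r = -3*(-4) = 12)
U(g) = (21 + g)/(2*g) (U(g) = (g + (-9 + 3*2 + 6*2²))/(g + g) = (g + (-9 + 6 + 6*4))/((2*g)) = (g + (-9 + 6 + 24))*(1/(2*g)) = (g + 21)*(1/(2*g)) = (21 + g)*(1/(2*g)) = (21 + g)/(2*g))
(-19/r)*U(-3) = (-19/12)*((½)*(21 - 3)/(-3)) = ((1/12)*(-19))*((½)*(-⅓)*18) = -19/12*(-3) = 19/4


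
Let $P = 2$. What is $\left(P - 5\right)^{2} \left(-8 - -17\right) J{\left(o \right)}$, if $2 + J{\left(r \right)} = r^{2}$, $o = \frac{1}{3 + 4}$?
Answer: $- \frac{7857}{49} \approx -160.35$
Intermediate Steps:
$o = \frac{1}{7} \approx 0.14286$
$J{\left(r \right)} = -2 + r^{2}$
$\left(P - 5\right)^{2} \left(-8 - -17\right) J{\left(o \right)} = \left(2 - 5\right)^{2} \left(-8 - -17\right) \left(-2 + \left(\frac{1}{7}\right)^{2}\right) = \left(-3\right)^{2} \left(-8 + 17\right) \left(-2 + \frac{1}{49}\right) = 9 \cdot 9 \left(- \frac{97}{49}\right) = 81 \left(- \frac{97}{49}\right) = - \frac{7857}{49}$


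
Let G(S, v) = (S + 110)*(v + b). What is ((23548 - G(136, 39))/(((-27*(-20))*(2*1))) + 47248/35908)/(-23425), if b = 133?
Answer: 38921867/56777280750 ≈ 0.00068552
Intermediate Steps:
G(S, v) = (110 + S)*(133 + v) (G(S, v) = (S + 110)*(v + 133) = (110 + S)*(133 + v))
((23548 - G(136, 39))/(((-27*(-20))*(2*1))) + 47248/35908)/(-23425) = ((23548 - (14630 + 110*39 + 133*136 + 136*39))/(((-27*(-20))*(2*1))) + 47248/35908)/(-23425) = ((23548 - (14630 + 4290 + 18088 + 5304))/((540*2)) + 47248*(1/35908))*(-1/23425) = ((23548 - 1*42312)/1080 + 11812/8977)*(-1/23425) = ((23548 - 42312)*(1/1080) + 11812/8977)*(-1/23425) = (-18764*1/1080 + 11812/8977)*(-1/23425) = (-4691/270 + 11812/8977)*(-1/23425) = -38921867/2423790*(-1/23425) = 38921867/56777280750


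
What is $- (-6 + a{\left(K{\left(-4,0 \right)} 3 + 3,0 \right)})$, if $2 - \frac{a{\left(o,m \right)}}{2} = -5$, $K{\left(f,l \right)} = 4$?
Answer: $-8$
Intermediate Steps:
$a{\left(o,m \right)} = 14$ ($a{\left(o,m \right)} = 4 - -10 = 4 + 10 = 14$)
$- (-6 + a{\left(K{\left(-4,0 \right)} 3 + 3,0 \right)}) = - (-6 + 14) = \left(-1\right) 8 = -8$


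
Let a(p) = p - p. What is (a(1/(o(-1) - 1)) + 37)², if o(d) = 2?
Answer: 1369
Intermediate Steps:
a(p) = 0
(a(1/(o(-1) - 1)) + 37)² = (0 + 37)² = 37² = 1369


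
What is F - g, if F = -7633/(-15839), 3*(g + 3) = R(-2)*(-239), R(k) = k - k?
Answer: 55150/15839 ≈ 3.4819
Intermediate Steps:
R(k) = 0
g = -3 (g = -3 + (0*(-239))/3 = -3 + (1/3)*0 = -3 + 0 = -3)
F = 7633/15839 (F = -7633*(-1/15839) = 7633/15839 ≈ 0.48191)
F - g = 7633/15839 - 1*(-3) = 7633/15839 + 3 = 55150/15839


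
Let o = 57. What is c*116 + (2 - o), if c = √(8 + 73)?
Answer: 989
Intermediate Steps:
c = 9 (c = √81 = 9)
c*116 + (2 - o) = 9*116 + (2 - 1*57) = 1044 + (2 - 57) = 1044 - 55 = 989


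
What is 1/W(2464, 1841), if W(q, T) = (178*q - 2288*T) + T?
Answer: -1/3771775 ≈ -2.6513e-7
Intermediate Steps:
W(q, T) = -2287*T + 178*q (W(q, T) = (-2288*T + 178*q) + T = -2287*T + 178*q)
1/W(2464, 1841) = 1/(-2287*1841 + 178*2464) = 1/(-4210367 + 438592) = 1/(-3771775) = -1/3771775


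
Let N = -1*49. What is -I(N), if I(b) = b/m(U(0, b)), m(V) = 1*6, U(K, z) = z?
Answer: 49/6 ≈ 8.1667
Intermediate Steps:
m(V) = 6
N = -49
I(b) = b/6
-I(N) = -(-49)/6 = -1*(-49/6) = 49/6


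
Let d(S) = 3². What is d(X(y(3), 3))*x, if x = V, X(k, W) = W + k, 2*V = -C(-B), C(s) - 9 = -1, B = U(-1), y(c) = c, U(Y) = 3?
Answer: -36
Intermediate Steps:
B = 3
C(s) = 8 (C(s) = 9 - 1 = 8)
V = -4 (V = (-1*8)/2 = (½)*(-8) = -4)
d(S) = 9
x = -4
d(X(y(3), 3))*x = 9*(-4) = -36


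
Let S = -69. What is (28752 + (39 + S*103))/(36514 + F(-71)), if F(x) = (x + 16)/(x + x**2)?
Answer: 21553896/36294905 ≈ 0.59385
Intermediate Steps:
F(x) = (16 + x)/(x + x**2)
(28752 + (39 + S*103))/(36514 + F(-71)) = (28752 + (39 - 69*103))/(36514 + (16 - 71)/((-71)*(1 - 71))) = (28752 + (39 - 7107))/(36514 - 1/71*(-55)/(-70)) = (28752 - 7068)/(36514 - 1/71*(-1/70)*(-55)) = 21684/(36514 - 11/994) = 21684/(36294905/994) = 21684*(994/36294905) = 21553896/36294905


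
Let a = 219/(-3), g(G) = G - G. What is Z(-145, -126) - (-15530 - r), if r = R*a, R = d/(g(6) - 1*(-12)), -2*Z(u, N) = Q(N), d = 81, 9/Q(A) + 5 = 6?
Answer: 60131/4 ≈ 15033.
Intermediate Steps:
Q(A) = 9 (Q(A) = 9/(-5 + 6) = 9/1 = 9*1 = 9)
g(G) = 0
Z(u, N) = -9/2 (Z(u, N) = -½*9 = -9/2)
R = 27/4 (R = 81/(0 - 1*(-12)) = 81/(0 + 12) = 81/12 = 81*(1/12) = 27/4 ≈ 6.7500)
a = -73 (a = 219*(-⅓) = -73)
r = -1971/4 (r = (27/4)*(-73) = -1971/4 ≈ -492.75)
Z(-145, -126) - (-15530 - r) = -9/2 - (-15530 - 1*(-1971/4)) = -9/2 - (-15530 + 1971/4) = -9/2 - 1*(-60149/4) = -9/2 + 60149/4 = 60131/4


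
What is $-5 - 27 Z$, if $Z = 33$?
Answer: $-896$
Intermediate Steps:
$-5 - 27 Z = -5 - 891 = -896$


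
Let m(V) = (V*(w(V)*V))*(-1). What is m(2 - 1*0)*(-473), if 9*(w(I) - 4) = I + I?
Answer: 75680/9 ≈ 8408.9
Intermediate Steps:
w(I) = 4 + 2*I/9 (w(I) = 4 + (I + I)/9 = 4 + (2*I)/9 = 4 + 2*I/9)
m(V) = -V**2*(4 + 2*V/9) (m(V) = (V*((4 + 2*V/9)*V))*(-1) = (V*(V*(4 + 2*V/9)))*(-1) = (V**2*(4 + 2*V/9))*(-1) = -V**2*(4 + 2*V/9))
m(2 - 1*0)*(-473) = (2*(2 - 1*0)**2*(-18 - (2 - 1*0))/9)*(-473) = (2*(2 + 0)**2*(-18 - (2 + 0))/9)*(-473) = ((2/9)*2**2*(-18 - 1*2))*(-473) = ((2/9)*4*(-18 - 2))*(-473) = ((2/9)*4*(-20))*(-473) = -160/9*(-473) = 75680/9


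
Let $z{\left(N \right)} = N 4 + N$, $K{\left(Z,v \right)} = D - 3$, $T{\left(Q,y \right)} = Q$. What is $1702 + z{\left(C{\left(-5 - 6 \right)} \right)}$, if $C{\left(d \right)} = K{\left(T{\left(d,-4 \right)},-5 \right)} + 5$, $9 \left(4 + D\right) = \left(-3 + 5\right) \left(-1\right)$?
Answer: $\frac{15218}{9} \approx 1690.9$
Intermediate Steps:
$D = - \frac{38}{9}$ ($D = -4 + \frac{\left(-3 + 5\right) \left(-1\right)}{9} = -4 + \frac{2 \left(-1\right)}{9} = -4 + \frac{1}{9} \left(-2\right) = -4 - \frac{2}{9} = - \frac{38}{9} \approx -4.2222$)
$K{\left(Z,v \right)} = - \frac{65}{9}$ ($K{\left(Z,v \right)} = - \frac{38}{9} - 3 = - \frac{65}{9}$)
$C{\left(d \right)} = - \frac{20}{9}$ ($C{\left(d \right)} = - \frac{65}{9} + 5 = - \frac{20}{9}$)
$z{\left(N \right)} = 5 N$ ($z{\left(N \right)} = 4 N + N = 5 N$)
$1702 + z{\left(C{\left(-5 - 6 \right)} \right)} = 1702 + 5 \left(- \frac{20}{9}\right) = 1702 - \frac{100}{9} = \frac{15218}{9}$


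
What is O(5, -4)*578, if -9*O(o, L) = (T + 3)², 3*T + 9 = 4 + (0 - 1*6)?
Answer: -2312/81 ≈ -28.543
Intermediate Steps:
T = -11/3 (T = -3 + (4 + (0 - 1*6))/3 = -3 + (4 + (0 - 6))/3 = -3 + (4 - 6)/3 = -3 + (⅓)*(-2) = -3 - ⅔ = -11/3 ≈ -3.6667)
O(o, L) = -4/81 (O(o, L) = -(-11/3 + 3)²/9 = -(-⅔)²/9 = -⅑*4/9 = -4/81)
O(5, -4)*578 = -4/81*578 = -2312/81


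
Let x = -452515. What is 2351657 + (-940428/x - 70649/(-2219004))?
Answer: 44554293677061139/18945898020 ≈ 2.3517e+6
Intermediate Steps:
2351657 + (-940428/x - 70649/(-2219004)) = 2351657 + (-940428/(-452515) - 70649/(-2219004)) = 2351657 + (-940428*(-1/452515) - 70649*(-1/2219004)) = 2351657 + (940428/452515 + 1333/41868) = 2351657 + 39977041999/18945898020 = 44554293677061139/18945898020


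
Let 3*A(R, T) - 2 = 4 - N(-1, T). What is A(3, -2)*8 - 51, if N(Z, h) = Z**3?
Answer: -97/3 ≈ -32.333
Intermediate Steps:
A(R, T) = 7/3 (A(R, T) = 2/3 + (4 - 1*(-1)**3)/3 = 2/3 + (4 - 1*(-1))/3 = 2/3 + (4 + 1)/3 = 2/3 + (1/3)*5 = 2/3 + 5/3 = 7/3)
A(3, -2)*8 - 51 = (7/3)*8 - 51 = 56/3 - 51 = -97/3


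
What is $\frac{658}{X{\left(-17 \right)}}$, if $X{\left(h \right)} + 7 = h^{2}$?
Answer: $\frac{7}{3} \approx 2.3333$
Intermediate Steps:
$X{\left(h \right)} = -7 + h^{2}$
$\frac{658}{X{\left(-17 \right)}} = \frac{658}{-7 + \left(-17\right)^{2}} = \frac{658}{-7 + 289} = \frac{658}{282} = 658 \cdot \frac{1}{282} = \frac{7}{3}$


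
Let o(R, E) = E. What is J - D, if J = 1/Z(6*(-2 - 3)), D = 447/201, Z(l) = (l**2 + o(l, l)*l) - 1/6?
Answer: -1608649/723533 ≈ -2.2233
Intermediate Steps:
Z(l) = -1/6 + 2*l**2 (Z(l) = (l**2 + l*l) - 1/6 = (l**2 + l**2) - 1*1/6 = 2*l**2 - 1/6 = -1/6 + 2*l**2)
D = 149/67 (D = 447*(1/201) = 149/67 ≈ 2.2239)
J = 6/10799 (J = 1/(-1/6 + 2*(6*(-2 - 3))**2) = 1/(-1/6 + 2*(6*(-5))**2) = 1/(-1/6 + 2*(-30)**2) = 1/(-1/6 + 2*900) = 1/(-1/6 + 1800) = 1/(10799/6) = 6/10799 ≈ 0.00055561)
J - D = 6/10799 - 1*149/67 = 6/10799 - 149/67 = -1608649/723533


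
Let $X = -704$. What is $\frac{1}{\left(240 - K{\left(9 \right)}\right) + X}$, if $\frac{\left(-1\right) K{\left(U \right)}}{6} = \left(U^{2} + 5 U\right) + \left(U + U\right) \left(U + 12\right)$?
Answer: $\frac{1}{2560} \approx 0.00039063$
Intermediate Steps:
$K{\left(U \right)} = - 30 U - 6 U^{2} - 12 U \left(12 + U\right)$ ($K{\left(U \right)} = - 6 \left(\left(U^{2} + 5 U\right) + \left(U + U\right) \left(U + 12\right)\right) = - 6 \left(\left(U^{2} + 5 U\right) + 2 U \left(12 + U\right)\right) = - 6 \left(U^{2} + 5 U + 2 U \left(12 + U\right)\right) = - 30 U - 6 U^{2} - 12 U \left(12 + U\right)$)
$\frac{1}{\left(240 - K{\left(9 \right)}\right) + X} = \frac{1}{\left(240 - \left(-6\right) 9 \left(29 + 3 \cdot 9\right)\right) - 704} = \frac{1}{\left(240 - \left(-6\right) 9 \left(29 + 27\right)\right) - 704} = \frac{1}{\left(240 - \left(-6\right) 9 \cdot 56\right) - 704} = \frac{1}{\left(240 - -3024\right) - 704} = \frac{1}{\left(240 + 3024\right) - 704} = \frac{1}{3264 - 704} = \frac{1}{2560}$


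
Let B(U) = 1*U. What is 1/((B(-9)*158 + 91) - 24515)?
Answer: -1/25846 ≈ -3.8691e-5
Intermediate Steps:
B(U) = U
1/((B(-9)*158 + 91) - 24515) = 1/((-9*158 + 91) - 24515) = 1/((-1422 + 91) - 24515) = 1/(-1331 - 24515) = 1/(-25846) = -1/25846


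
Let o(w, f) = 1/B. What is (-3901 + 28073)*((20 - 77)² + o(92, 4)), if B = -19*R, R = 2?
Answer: 1492149646/19 ≈ 7.8534e+7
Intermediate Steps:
B = -38 (B = -19*2 = -38)
o(w, f) = -1/38 (o(w, f) = 1/(-38) = -1/38)
(-3901 + 28073)*((20 - 77)² + o(92, 4)) = (-3901 + 28073)*((20 - 77)² - 1/38) = 24172*((-57)² - 1/38) = 24172*(3249 - 1/38) = 24172*(123461/38) = 1492149646/19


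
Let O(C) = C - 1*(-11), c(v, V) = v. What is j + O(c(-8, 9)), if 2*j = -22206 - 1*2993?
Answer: -25193/2 ≈ -12597.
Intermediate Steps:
j = -25199/2 (j = (-22206 - 1*2993)/2 = (-22206 - 2993)/2 = (½)*(-25199) = -25199/2 ≈ -12600.)
O(C) = 11 + C (O(C) = C + 11 = 11 + C)
j + O(c(-8, 9)) = -25199/2 + (11 - 8) = -25199/2 + 3 = -25193/2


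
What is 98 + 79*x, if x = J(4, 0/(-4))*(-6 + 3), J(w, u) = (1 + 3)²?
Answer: -3694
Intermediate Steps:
J(w, u) = 16 (J(w, u) = 4² = 16)
x = -48 (x = 16*(-6 + 3) = 16*(-3) = -48)
98 + 79*x = 98 + 79*(-48) = 98 - 3792 = -3694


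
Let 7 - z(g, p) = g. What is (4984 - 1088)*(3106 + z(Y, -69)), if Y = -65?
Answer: 12381488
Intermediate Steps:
z(g, p) = 7 - g
(4984 - 1088)*(3106 + z(Y, -69)) = (4984 - 1088)*(3106 + (7 - 1*(-65))) = 3896*(3106 + (7 + 65)) = 3896*(3106 + 72) = 3896*3178 = 12381488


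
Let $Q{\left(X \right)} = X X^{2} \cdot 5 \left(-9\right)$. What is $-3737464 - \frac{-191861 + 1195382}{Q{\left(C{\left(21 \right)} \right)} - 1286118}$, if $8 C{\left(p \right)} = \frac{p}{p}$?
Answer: $- \frac{820363784485384}{219497487} \approx -3.7375 \cdot 10^{6}$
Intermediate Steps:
$C{\left(p \right)} = \frac{1}{8}$ ($C{\left(p \right)} = \frac{p \frac{1}{p}}{8} = \frac{1}{8} \cdot 1 = \frac{1}{8}$)
$Q{\left(X \right)} = - 45 X^{3}$ ($Q{\left(X \right)} = X^{3} \cdot 5 \left(-9\right) = 5 X^{3} \left(-9\right) = - 45 X^{3}$)
$-3737464 - \frac{-191861 + 1195382}{Q{\left(C{\left(21 \right)} \right)} - 1286118} = -3737464 - \frac{-191861 + 1195382}{- \frac{45}{512} - 1286118} = -3737464 - \frac{1003521}{\left(-45\right) \frac{1}{512} - 1286118} = -3737464 - \frac{1003521}{- \frac{45}{512} - 1286118} = -3737464 - \frac{1003521}{- \frac{658492461}{512}} = -3737464 - 1003521 \left(- \frac{512}{658492461}\right) = -3737464 - - \frac{171267584}{219497487} = -3737464 + \frac{171267584}{219497487} = - \frac{820363784485384}{219497487}$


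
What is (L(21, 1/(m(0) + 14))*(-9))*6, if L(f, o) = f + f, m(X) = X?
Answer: -2268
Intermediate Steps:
L(f, o) = 2*f
(L(21, 1/(m(0) + 14))*(-9))*6 = ((2*21)*(-9))*6 = (42*(-9))*6 = -378*6 = -2268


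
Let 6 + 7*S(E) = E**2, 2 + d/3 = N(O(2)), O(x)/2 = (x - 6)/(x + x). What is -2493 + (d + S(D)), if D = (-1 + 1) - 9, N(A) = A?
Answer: -17460/7 ≈ -2494.3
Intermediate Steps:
O(x) = (-6 + x)/x (O(x) = 2*((x - 6)/(x + x)) = 2*((-6 + x)/((2*x))) = 2*((-6 + x)*(1/(2*x))) = 2*((-6 + x)/(2*x)) = (-6 + x)/x)
D = -9 (D = 0 - 9 = -9)
d = -12 (d = -6 + 3*((-6 + 2)/2) = -6 + 3*((1/2)*(-4)) = -6 + 3*(-2) = -6 - 6 = -12)
S(E) = -6/7 + E**2/7
-2493 + (d + S(D)) = -2493 + (-12 + (-6/7 + (1/7)*(-9)**2)) = -2493 + (-12 + (-6/7 + (1/7)*81)) = -2493 + (-12 + (-6/7 + 81/7)) = -2493 + (-12 + 75/7) = -2493 - 9/7 = -17460/7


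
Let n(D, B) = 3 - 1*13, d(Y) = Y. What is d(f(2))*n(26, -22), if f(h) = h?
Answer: -20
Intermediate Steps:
n(D, B) = -10 (n(D, B) = 3 - 13 = -10)
d(f(2))*n(26, -22) = 2*(-10) = -20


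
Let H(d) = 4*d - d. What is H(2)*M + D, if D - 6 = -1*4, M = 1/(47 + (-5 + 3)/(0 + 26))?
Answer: 649/305 ≈ 2.1279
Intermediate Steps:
M = 13/610 (M = 1/(47 - 2/26) = 1/(47 - 2*1/26) = 1/(47 - 1/13) = 1/(610/13) = 13/610 ≈ 0.021311)
D = 2 (D = 6 - 1*4 = 6 - 4 = 2)
H(d) = 3*d
H(2)*M + D = (3*2)*(13/610) + 2 = 6*(13/610) + 2 = 39/305 + 2 = 649/305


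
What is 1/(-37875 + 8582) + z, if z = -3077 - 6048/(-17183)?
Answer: -1548605014782/503341619 ≈ -3076.6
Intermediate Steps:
z = -52866043/17183 (z = -3077 - 6048*(-1)/17183 = -3077 - 1*(-6048/17183) = -3077 + 6048/17183 = -52866043/17183 ≈ -3076.6)
1/(-37875 + 8582) + z = 1/(-37875 + 8582) - 52866043/17183 = 1/(-29293) - 52866043/17183 = -1/29293 - 52866043/17183 = -1548605014782/503341619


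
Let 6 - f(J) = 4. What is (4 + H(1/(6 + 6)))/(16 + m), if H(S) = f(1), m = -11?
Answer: 6/5 ≈ 1.2000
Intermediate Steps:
f(J) = 2 (f(J) = 6 - 1*4 = 6 - 4 = 2)
H(S) = 2
(4 + H(1/(6 + 6)))/(16 + m) = (4 + 2)/(16 - 11) = 6/5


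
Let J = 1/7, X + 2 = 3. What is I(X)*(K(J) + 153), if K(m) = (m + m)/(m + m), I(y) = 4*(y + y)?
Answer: 1232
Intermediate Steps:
X = 1 (X = -2 + 3 = 1)
I(y) = 8*y (I(y) = 4*(2*y) = 8*y)
J = ⅐ ≈ 0.14286
K(m) = 1 (K(m) = (2*m)/((2*m)) = (2*m)*(1/(2*m)) = 1)
I(X)*(K(J) + 153) = (8*1)*(1 + 153) = 8*154 = 1232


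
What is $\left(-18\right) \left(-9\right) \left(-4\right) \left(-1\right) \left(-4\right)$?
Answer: $-2592$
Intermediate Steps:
$\left(-18\right) \left(-9\right) \left(-4\right) \left(-1\right) \left(-4\right) = 162 \cdot 4 \left(-4\right) = 162 \left(-16\right) = -2592$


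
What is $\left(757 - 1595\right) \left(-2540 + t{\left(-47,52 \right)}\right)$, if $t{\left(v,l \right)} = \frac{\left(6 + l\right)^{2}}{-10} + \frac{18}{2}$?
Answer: $\frac{12014406}{5} \approx 2.4029 \cdot 10^{6}$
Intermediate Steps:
$t{\left(v,l \right)} = 9 - \frac{\left(6 + l\right)^{2}}{10}$ ($t{\left(v,l \right)} = \left(6 + l\right)^{2} \left(- \frac{1}{10}\right) + 18 \cdot \frac{1}{2} = - \frac{\left(6 + l\right)^{2}}{10} + 9 = 9 - \frac{\left(6 + l\right)^{2}}{10}$)
$\left(757 - 1595\right) \left(-2540 + t{\left(-47,52 \right)}\right) = \left(757 - 1595\right) \left(-2540 + \left(9 - \frac{\left(6 + 52\right)^{2}}{10}\right)\right) = - 838 \left(-2540 + \left(9 - \frac{58^{2}}{10}\right)\right) = - 838 \left(-2540 + \left(9 - \frac{1682}{5}\right)\right) = - 838 \left(-2540 - \frac{1637}{5}\right) = \left(-838\right) \left(- \frac{14337}{5}\right) = \frac{12014406}{5}$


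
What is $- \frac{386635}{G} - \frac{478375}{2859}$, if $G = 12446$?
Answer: $- \frac{7059244715}{35583114} \approx -198.39$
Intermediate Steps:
$- \frac{386635}{G} - \frac{478375}{2859} = - \frac{386635}{12446} - \frac{478375}{2859} = - \frac{7059244715}{35583114}$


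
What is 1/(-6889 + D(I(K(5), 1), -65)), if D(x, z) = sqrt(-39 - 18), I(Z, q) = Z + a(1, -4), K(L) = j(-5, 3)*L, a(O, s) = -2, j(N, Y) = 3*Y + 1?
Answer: -6889/47458378 - I*sqrt(57)/47458378 ≈ -0.00014516 - 1.5908e-7*I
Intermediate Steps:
j(N, Y) = 1 + 3*Y
K(L) = 10*L (K(L) = (1 + 3*3)*L = (1 + 9)*L = 10*L)
I(Z, q) = -2 + Z (I(Z, q) = Z - 2 = -2 + Z)
D(x, z) = I*sqrt(57) (D(x, z) = sqrt(-57) = I*sqrt(57))
1/(-6889 + D(I(K(5), 1), -65)) = 1/(-6889 + I*sqrt(57))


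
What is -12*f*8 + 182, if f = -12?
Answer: 1334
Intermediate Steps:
-12*f*8 + 182 = -12*(-12)*8 + 182 = 144*8 + 182 = 1152 + 182 = 1334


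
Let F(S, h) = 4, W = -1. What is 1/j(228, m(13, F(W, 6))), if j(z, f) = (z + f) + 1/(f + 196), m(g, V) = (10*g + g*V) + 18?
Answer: 396/169489 ≈ 0.0023364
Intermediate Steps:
m(g, V) = 18 + 10*g + V*g (m(g, V) = (10*g + V*g) + 18 = 18 + 10*g + V*g)
j(z, f) = f + z + 1/(196 + f) (j(z, f) = (f + z) + 1/(196 + f) = f + z + 1/(196 + f))
1/j(228, m(13, F(W, 6))) = 1/((1 + (18 + 10*13 + 4*13)² + 196*(18 + 10*13 + 4*13) + 196*228 + (18 + 10*13 + 4*13)*228)/(196 + (18 + 10*13 + 4*13))) = 1/((1 + (18 + 130 + 52)² + 196*(18 + 130 + 52) + 44688 + (18 + 130 + 52)*228)/(196 + (18 + 130 + 52))) = 1/((1 + 200² + 196*200 + 44688 + 200*228)/(196 + 200)) = 1/((1 + 40000 + 39200 + 44688 + 45600)/396) = 1/((1/396)*169489) = 1/(169489/396) = 396/169489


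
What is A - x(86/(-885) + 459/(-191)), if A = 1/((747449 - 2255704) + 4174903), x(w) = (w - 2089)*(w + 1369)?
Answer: 217764176948085134404537/76193683240483800 ≈ 2.8580e+6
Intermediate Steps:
x(w) = (-2089 + w)*(1369 + w)
A = 1/2666648 (A = 1/(-1508255 + 4174903) = 1/2666648 ≈ 3.7500e-7)
A - x(86/(-885) + 459/(-191)) = 1/2666648 - (-2859841 + (86/(-885) + 459/(-191))² - 720*(86/(-885) + 459/(-191))) = 1/2666648 - (-2859841 + (86*(-1/885) + 459*(-1/191))² - 720*(86*(-1/885) + 459*(-1/191))) = 1/2666648 - (-2859841 + (-86/885 - 459/191)² - 720*(-86/885 - 459/191)) = 1/2666648 - (-2859841 + (-422641/169035)² - 720*(-422641/169035)) = 1/2666648 - (-2859841 + 178625414881/28572831225 + 20286768/11269) = 1/2666648 - 1*(-81662137990487144/28572831225) = 1/2666648 + 81662137990487144/28572831225 = 217764176948085134404537/76193683240483800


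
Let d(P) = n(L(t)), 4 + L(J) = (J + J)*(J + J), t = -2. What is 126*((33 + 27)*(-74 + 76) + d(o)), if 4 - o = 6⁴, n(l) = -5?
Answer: 14490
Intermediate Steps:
L(J) = -4 + 4*J² (L(J) = -4 + (J + J)*(J + J) = -4 + (2*J)*(2*J) = -4 + 4*J²)
o = -1292 (o = 4 - 1*6⁴ = 4 - 1*1296 = 4 - 1296 = -1292)
d(P) = -5
126*((33 + 27)*(-74 + 76) + d(o)) = 126*((33 + 27)*(-74 + 76) - 5) = 126*(60*2 - 5) = 126*(120 - 5) = 126*115 = 14490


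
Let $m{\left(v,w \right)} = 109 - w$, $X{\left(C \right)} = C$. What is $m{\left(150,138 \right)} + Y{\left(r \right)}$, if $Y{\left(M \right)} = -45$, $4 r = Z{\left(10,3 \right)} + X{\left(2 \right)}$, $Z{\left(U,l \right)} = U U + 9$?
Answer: $-74$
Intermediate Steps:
$Z{\left(U,l \right)} = 9 + U^{2}$ ($Z{\left(U,l \right)} = U^{2} + 9 = 9 + U^{2}$)
$r = \frac{111}{4}$ ($r = \frac{\left(9 + 10^{2}\right) + 2}{4} = \frac{\left(9 + 100\right) + 2}{4} = \frac{109 + 2}{4} = \frac{1}{4} \cdot 111 = \frac{111}{4} \approx 27.75$)
$m{\left(150,138 \right)} + Y{\left(r \right)} = \left(109 - 138\right) - 45 = -29 - 45 = -74$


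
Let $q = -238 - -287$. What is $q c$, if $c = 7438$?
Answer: $364462$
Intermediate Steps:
$q = 49$ ($q = -238 + 287 = 49$)
$q c = 49 \cdot 7438 = 364462$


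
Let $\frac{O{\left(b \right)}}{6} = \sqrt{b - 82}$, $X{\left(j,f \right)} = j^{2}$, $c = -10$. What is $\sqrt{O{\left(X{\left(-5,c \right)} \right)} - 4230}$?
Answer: $\sqrt{-4230 + 6 i \sqrt{57}} \approx 0.3482 + 65.039 i$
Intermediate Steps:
$O{\left(b \right)} = 6 \sqrt{-82 + b}$ ($O{\left(b \right)} = 6 \sqrt{b - 82} = 6 \sqrt{-82 + b}$)
$\sqrt{O{\left(X{\left(-5,c \right)} \right)} - 4230} = \sqrt{6 \sqrt{-82 + \left(-5\right)^{2}} - 4230} = \sqrt{6 \sqrt{-82 + 25} - 4230} = \sqrt{6 \sqrt{-57} - 4230} = \sqrt{6 i \sqrt{57} - 4230} = \sqrt{-4230 + 6 i \sqrt{57}}$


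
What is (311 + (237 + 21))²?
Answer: 323761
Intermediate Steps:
(311 + (237 + 21))² = (311 + 258)² = 569² = 323761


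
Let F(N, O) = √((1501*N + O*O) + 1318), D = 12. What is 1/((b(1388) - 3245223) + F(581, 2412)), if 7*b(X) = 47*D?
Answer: -53003993/172005397279334 - 49*√6691143/516016191838002 ≈ -3.0840e-7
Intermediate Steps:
b(X) = 564/7 (b(X) = (47*12)/7 = (⅐)*564 = 564/7)
F(N, O) = √(1318 + O² + 1501*N) (F(N, O) = √((1501*N + O²) + 1318) = √((O² + 1501*N) + 1318) = √(1318 + O² + 1501*N))
1/((b(1388) - 3245223) + F(581, 2412)) = 1/((564/7 - 3245223) + √(1318 + 2412² + 1501*581)) = 1/(-22715997/7 + √(1318 + 5817744 + 872081)) = 1/(-22715997/7 + √6691143)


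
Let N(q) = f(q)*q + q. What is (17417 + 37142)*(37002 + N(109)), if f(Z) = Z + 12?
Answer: 2744317700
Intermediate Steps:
f(Z) = 12 + Z
N(q) = q + q*(12 + q) (N(q) = (12 + q)*q + q = q*(12 + q) + q = q + q*(12 + q))
(17417 + 37142)*(37002 + N(109)) = (17417 + 37142)*(37002 + 109*(13 + 109)) = 54559*(37002 + 109*122) = 54559*(37002 + 13298) = 54559*50300 = 2744317700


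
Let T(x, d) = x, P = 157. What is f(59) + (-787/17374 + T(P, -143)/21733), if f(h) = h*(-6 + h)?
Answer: 1180706870881/377589142 ≈ 3127.0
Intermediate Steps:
f(59) + (-787/17374 + T(P, -143)/21733) = 59*(-6 + 59) + (-787/17374 + 157/21733) = 59*53 + (-787*1/17374 + 157*(1/21733)) = 3127 + (-787/17374 + 157/21733) = 3127 - 14376153/377589142 = 1180706870881/377589142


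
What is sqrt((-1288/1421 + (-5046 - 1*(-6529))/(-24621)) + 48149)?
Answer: sqrt(1430164550911782)/172347 ≈ 219.43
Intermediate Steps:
sqrt((-1288/1421 + (-5046 - 1*(-6529))/(-24621)) + 48149) = sqrt((-1288*1/1421 + (-5046 + 6529)*(-1/24621)) + 48149) = sqrt((-184/203 + 1483*(-1/24621)) + 48149) = sqrt((-184/203 - 1483/24621) + 48149) = sqrt(-166597/172347 + 48149) = sqrt(8298169106/172347) = sqrt(1430164550911782)/172347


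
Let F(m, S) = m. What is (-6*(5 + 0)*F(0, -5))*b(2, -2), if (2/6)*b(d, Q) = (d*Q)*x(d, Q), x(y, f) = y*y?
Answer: 0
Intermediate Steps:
x(y, f) = y²
b(d, Q) = 3*Q*d³ (b(d, Q) = 3*((d*Q)*d²) = 3*((Q*d)*d²) = 3*(Q*d³) = 3*Q*d³)
(-6*(5 + 0)*F(0, -5))*b(2, -2) = (-6*(5 + 0)*0)*(3*(-2)*2³) = (-30*0)*(3*(-2)*8) = -6*0*(-48) = 0*(-48) = 0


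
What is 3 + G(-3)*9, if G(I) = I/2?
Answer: -21/2 ≈ -10.500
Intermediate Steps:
G(I) = I/2 (G(I) = I*(1/2) = I/2)
3 + G(-3)*9 = 3 + ((1/2)*(-3))*9 = 3 - 3/2*9 = 3 - 27/2 = -21/2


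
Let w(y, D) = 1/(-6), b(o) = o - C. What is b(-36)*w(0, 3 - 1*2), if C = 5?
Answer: 41/6 ≈ 6.8333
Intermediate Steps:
b(o) = -5 + o (b(o) = o - 1*5 = o - 5 = -5 + o)
w(y, D) = -1/6
b(-36)*w(0, 3 - 1*2) = (-5 - 36)*(-1/6) = -41*(-1/6) = 41/6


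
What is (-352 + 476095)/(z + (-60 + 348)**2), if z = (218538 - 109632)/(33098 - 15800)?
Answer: 1371567069/239145703 ≈ 5.7353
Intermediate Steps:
z = 18151/2883 (z = 108906/17298 = 108906*(1/17298) = 18151/2883 ≈ 6.2959)
(-352 + 476095)/(z + (-60 + 348)**2) = (-352 + 476095)/(18151/2883 + (-60 + 348)**2) = 475743/(18151/2883 + 288**2) = 475743/(18151/2883 + 82944) = 475743/(239145703/2883) = 475743*(2883/239145703) = 1371567069/239145703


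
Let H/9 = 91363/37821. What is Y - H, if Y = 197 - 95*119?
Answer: -140312645/12607 ≈ -11130.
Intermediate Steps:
H = 274089/12607 (H = 9*(91363/37821) = 274089/12607 ≈ 21.741)
Y = -11108 (Y = 197 - 95*119 = 197 - 11305 = -11108)
Y - H = -11108 - 1*274089/12607 = -11108 - 274089/12607 = -140312645/12607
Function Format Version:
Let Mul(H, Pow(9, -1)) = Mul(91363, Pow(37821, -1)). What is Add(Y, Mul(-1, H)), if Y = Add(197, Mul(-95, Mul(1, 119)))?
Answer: Rational(-140312645, 12607) ≈ -11130.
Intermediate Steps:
H = Rational(274089, 12607) (H = Mul(9, Mul(91363, Pow(37821, -1))) = Mul(9, Mul(91363, Rational(1, 37821))) = Mul(9, Rational(91363, 37821)) = Rational(274089, 12607) ≈ 21.741)
Y = -11108 (Y = Add(197, Mul(-95, 119)) = Add(197, -11305) = -11108)
Add(Y, Mul(-1, H)) = Add(-11108, Mul(-1, Rational(274089, 12607))) = Add(-11108, Rational(-274089, 12607)) = Rational(-140312645, 12607)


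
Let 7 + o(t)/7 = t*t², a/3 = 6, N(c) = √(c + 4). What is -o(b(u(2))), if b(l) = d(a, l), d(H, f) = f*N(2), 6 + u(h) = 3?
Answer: 49 + 1134*√6 ≈ 2826.7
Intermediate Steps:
u(h) = -3 (u(h) = -6 + 3 = -3)
N(c) = √(4 + c)
a = 18 (a = 3*6 = 18)
d(H, f) = f*√6 (d(H, f) = f*√(4 + 2) = f*√6)
b(l) = l*√6
o(t) = -49 + 7*t³ (o(t) = -49 + 7*(t*t²) = -49 + 7*t³)
-o(b(u(2))) = -(-49 + 7*(-3*√6)³) = -(-49 + 7*(-162*√6)) = -(-49 - 1134*√6) = 49 + 1134*√6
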